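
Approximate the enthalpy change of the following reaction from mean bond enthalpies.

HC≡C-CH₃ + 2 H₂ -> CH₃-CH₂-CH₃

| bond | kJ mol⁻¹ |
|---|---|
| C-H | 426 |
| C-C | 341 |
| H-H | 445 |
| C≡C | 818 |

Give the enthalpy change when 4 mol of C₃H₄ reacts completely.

ΔH = −1348 kJ

Bonds broken (reactants):
  C≡C: 1 × 818 = 818
  C-C: 1 × 341 = 341
  C-H: 4 × 426 = 1704
  H-H: 2 × 445 = 890
  Σ(broken) = 3753 kJ
Bonds formed (products):
  C-C: 2 × 341 = 682
  C-H: 8 × 426 = 3408
  Σ(formed) = 4090 kJ
ΔH = Σ(broken) − Σ(formed) = 3753 − 4090 = −337 kJ
For 4× the reaction as written: 4 × (−337) = −1348 kJ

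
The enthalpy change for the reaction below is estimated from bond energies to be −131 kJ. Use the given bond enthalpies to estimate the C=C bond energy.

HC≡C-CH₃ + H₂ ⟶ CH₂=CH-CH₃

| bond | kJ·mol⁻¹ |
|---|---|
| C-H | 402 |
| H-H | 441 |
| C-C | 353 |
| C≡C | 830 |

Let D be the C=C bond energy.
Σ(broken) = 1×830 + 1×353 + 4×402 + 1×441 = 3232
Σ(formed) = 1×353 + 6×402 + 1×D = 2765 + D
ΔH = Σ(broken) − Σ(formed) = (3232) − (2765 + D) = +467 − D
Setting this equal to −131 kJ gives D = 598 kJ/mol.

D(C=C) ≈ 598 kJ/mol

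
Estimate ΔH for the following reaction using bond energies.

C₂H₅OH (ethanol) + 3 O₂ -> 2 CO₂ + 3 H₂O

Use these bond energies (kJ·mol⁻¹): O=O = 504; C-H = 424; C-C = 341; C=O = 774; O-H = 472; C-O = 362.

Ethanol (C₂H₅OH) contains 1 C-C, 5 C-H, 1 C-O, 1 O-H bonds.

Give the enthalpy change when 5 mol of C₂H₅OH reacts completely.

Bonds broken (reactants):
  C-C: 1 × 341 = 341
  C-H: 5 × 424 = 2120
  C-O: 1 × 362 = 362
  O-H: 1 × 472 = 472
  O=O: 3 × 504 = 1512
  Σ(broken) = 4807 kJ
Bonds formed (products):
  C=O: 4 × 774 = 3096
  O-H: 6 × 472 = 2832
  Σ(formed) = 5928 kJ
ΔH = Σ(broken) − Σ(formed) = 4807 − 5928 = −1121 kJ
For 5× the reaction as written: 5 × (−1121) = −5605 kJ

ΔH = −5605 kJ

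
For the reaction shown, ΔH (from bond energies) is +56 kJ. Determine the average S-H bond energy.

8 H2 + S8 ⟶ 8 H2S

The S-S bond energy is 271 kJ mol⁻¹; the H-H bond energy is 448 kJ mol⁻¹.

Let D be the S-H bond energy.
Σ(broken) = 8×448 + 8×271 = 5752
Σ(formed) = 16×D = 16D
ΔH = Σ(broken) − Σ(formed) = (5752) − (16D) = +5752 − 16D
Setting this equal to +56 kJ gives 16D = 5696, so D = 356 kJ/mol.

D(S-H) ≈ 356 kJ/mol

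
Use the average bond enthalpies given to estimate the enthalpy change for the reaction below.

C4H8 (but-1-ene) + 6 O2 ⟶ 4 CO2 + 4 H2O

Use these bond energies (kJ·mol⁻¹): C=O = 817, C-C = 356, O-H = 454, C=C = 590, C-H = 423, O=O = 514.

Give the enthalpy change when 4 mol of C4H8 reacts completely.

ΔH = −9592 kJ

Bonds broken (reactants):
  C-C: 2 × 356 = 712
  C-H: 8 × 423 = 3384
  C=C: 1 × 590 = 590
  O=O: 6 × 514 = 3084
  Σ(broken) = 7770 kJ
Bonds formed (products):
  C=O: 8 × 817 = 6536
  O-H: 8 × 454 = 3632
  Σ(formed) = 10168 kJ
ΔH = Σ(broken) − Σ(formed) = 7770 − 10168 = −2398 kJ
For 4× the reaction as written: 4 × (−2398) = −9592 kJ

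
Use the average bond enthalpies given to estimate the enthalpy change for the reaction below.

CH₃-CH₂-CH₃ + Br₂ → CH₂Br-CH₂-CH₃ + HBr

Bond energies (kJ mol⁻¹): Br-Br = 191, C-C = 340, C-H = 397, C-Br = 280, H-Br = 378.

Bonds broken (reactants):
  Br-Br: 1 × 191 = 191
  C-C: 2 × 340 = 680
  C-H: 8 × 397 = 3176
  Σ(broken) = 4047 kJ
Bonds formed (products):
  C-Br: 1 × 280 = 280
  C-C: 2 × 340 = 680
  C-H: 7 × 397 = 2779
  H-Br: 1 × 378 = 378
  Σ(formed) = 4117 kJ
ΔH = Σ(broken) − Σ(formed) = 4047 − 4117 = −70 kJ

ΔH ≈ −70 kJ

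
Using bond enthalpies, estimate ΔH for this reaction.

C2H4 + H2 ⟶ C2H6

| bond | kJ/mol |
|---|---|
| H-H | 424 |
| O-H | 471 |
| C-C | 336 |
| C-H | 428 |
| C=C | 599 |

Bonds broken (reactants):
  C-H: 4 × 428 = 1712
  C=C: 1 × 599 = 599
  H-H: 1 × 424 = 424
  Σ(broken) = 2735 kJ
Bonds formed (products):
  C-C: 1 × 336 = 336
  C-H: 6 × 428 = 2568
  Σ(formed) = 2904 kJ
ΔH = Σ(broken) − Σ(formed) = 2735 − 2904 = −169 kJ

ΔH ≈ −169 kJ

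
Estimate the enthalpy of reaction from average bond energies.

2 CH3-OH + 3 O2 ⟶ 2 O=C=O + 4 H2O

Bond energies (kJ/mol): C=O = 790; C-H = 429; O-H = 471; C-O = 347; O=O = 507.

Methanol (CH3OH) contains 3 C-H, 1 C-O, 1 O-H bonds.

Bonds broken (reactants):
  C-H: 6 × 429 = 2574
  C-O: 2 × 347 = 694
  O-H: 2 × 471 = 942
  O=O: 3 × 507 = 1521
  Σ(broken) = 5731 kJ
Bonds formed (products):
  C=O: 4 × 790 = 3160
  O-H: 8 × 471 = 3768
  Σ(formed) = 6928 kJ
ΔH = Σ(broken) − Σ(formed) = 5731 − 6928 = −1197 kJ

ΔH ≈ −1197 kJ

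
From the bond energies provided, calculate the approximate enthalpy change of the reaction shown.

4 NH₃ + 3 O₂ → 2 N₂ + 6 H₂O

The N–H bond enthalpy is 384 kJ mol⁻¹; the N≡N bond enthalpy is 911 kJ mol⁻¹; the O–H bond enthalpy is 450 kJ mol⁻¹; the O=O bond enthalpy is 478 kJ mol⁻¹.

Bonds broken (reactants):
  N–H: 12 × 384 = 4608
  O=O: 3 × 478 = 1434
  Σ(broken) = 6042 kJ
Bonds formed (products):
  N≡N: 2 × 911 = 1822
  O–H: 12 × 450 = 5400
  Σ(formed) = 7222 kJ
ΔH = Σ(broken) − Σ(formed) = 6042 − 7222 = −1180 kJ

ΔH ≈ −1180 kJ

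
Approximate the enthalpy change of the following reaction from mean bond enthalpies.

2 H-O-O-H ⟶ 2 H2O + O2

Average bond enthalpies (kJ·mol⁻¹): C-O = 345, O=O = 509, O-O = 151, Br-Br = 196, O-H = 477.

ΔH ≈ −207 kJ

Bonds broken (reactants):
  O-H: 4 × 477 = 1908
  O-O: 2 × 151 = 302
  Σ(broken) = 2210 kJ
Bonds formed (products):
  O-H: 4 × 477 = 1908
  O=O: 1 × 509 = 509
  Σ(formed) = 2417 kJ
ΔH = Σ(broken) − Σ(formed) = 2210 − 2417 = −207 kJ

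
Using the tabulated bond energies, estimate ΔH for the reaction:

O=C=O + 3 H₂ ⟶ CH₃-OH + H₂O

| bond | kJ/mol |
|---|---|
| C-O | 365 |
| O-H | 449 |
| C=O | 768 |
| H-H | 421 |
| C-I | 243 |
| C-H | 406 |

ΔH ≈ −131 kJ

Bonds broken (reactants):
  C=O: 2 × 768 = 1536
  H-H: 3 × 421 = 1263
  Σ(broken) = 2799 kJ
Bonds formed (products):
  C-H: 3 × 406 = 1218
  C-O: 1 × 365 = 365
  O-H: 3 × 449 = 1347
  Σ(formed) = 2930 kJ
ΔH = Σ(broken) − Σ(formed) = 2799 − 2930 = −131 kJ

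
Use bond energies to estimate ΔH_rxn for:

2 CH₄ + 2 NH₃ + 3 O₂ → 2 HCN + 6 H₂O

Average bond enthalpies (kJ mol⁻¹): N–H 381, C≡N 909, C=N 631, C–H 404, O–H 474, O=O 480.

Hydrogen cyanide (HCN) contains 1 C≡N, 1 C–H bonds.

ΔH ≈ −1356 kJ

Bonds broken (reactants):
  C–H: 8 × 404 = 3232
  N–H: 6 × 381 = 2286
  O=O: 3 × 480 = 1440
  Σ(broken) = 6958 kJ
Bonds formed (products):
  C≡N: 2 × 909 = 1818
  C–H: 2 × 404 = 808
  O–H: 12 × 474 = 5688
  Σ(formed) = 8314 kJ
ΔH = Σ(broken) − Σ(formed) = 6958 − 8314 = −1356 kJ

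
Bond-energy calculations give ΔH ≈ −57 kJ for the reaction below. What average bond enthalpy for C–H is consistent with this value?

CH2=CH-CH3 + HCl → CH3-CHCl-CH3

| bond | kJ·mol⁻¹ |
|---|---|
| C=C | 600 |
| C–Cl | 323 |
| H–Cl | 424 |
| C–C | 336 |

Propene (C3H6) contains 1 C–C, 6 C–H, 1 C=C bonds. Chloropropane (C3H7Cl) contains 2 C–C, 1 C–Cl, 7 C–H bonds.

Let D be the C–H bond energy.
Σ(broken) = 1×336 + 6×D + 1×600 + 1×424 = 1360 + 6D
Σ(formed) = 2×336 + 1×323 + 7×D = 995 + 7D
ΔH = Σ(broken) − Σ(formed) = (1360 + 6D) − (995 + 7D) = +365 − D
Setting this equal to −57 kJ gives D = 422 kJ/mol.

D(C–H) ≈ 422 kJ/mol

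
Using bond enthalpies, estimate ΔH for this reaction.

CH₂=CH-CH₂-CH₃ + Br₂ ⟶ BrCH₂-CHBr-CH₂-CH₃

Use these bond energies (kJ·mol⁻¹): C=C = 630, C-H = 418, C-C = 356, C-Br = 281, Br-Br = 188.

ΔH ≈ −100 kJ

Bonds broken (reactants):
  Br-Br: 1 × 188 = 188
  C-C: 2 × 356 = 712
  C-H: 8 × 418 = 3344
  C=C: 1 × 630 = 630
  Σ(broken) = 4874 kJ
Bonds formed (products):
  C-Br: 2 × 281 = 562
  C-C: 3 × 356 = 1068
  C-H: 8 × 418 = 3344
  Σ(formed) = 4974 kJ
ΔH = Σ(broken) − Σ(formed) = 4874 − 4974 = −100 kJ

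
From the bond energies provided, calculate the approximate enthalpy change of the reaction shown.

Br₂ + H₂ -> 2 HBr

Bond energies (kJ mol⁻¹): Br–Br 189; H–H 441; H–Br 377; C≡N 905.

ΔH ≈ −124 kJ

Bonds broken (reactants):
  Br–Br: 1 × 189 = 189
  H–H: 1 × 441 = 441
  Σ(broken) = 630 kJ
Bonds formed (products):
  H–Br: 2 × 377 = 754
  Σ(formed) = 754 kJ
ΔH = Σ(broken) − Σ(formed) = 630 − 754 = −124 kJ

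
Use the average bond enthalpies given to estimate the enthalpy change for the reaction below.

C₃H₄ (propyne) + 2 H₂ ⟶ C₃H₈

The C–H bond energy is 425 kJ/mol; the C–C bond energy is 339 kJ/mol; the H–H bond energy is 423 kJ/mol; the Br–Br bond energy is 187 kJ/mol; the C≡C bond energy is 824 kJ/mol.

ΔH ≈ −369 kJ

Bonds broken (reactants):
  C≡C: 1 × 824 = 824
  C–C: 1 × 339 = 339
  C–H: 4 × 425 = 1700
  H–H: 2 × 423 = 846
  Σ(broken) = 3709 kJ
Bonds formed (products):
  C–C: 2 × 339 = 678
  C–H: 8 × 425 = 3400
  Σ(formed) = 4078 kJ
ΔH = Σ(broken) − Σ(formed) = 3709 − 4078 = −369 kJ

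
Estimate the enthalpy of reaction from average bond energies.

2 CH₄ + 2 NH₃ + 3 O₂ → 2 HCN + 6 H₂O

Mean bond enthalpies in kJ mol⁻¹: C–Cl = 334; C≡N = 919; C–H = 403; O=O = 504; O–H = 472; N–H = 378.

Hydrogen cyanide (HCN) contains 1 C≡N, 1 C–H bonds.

Bonds broken (reactants):
  C–H: 8 × 403 = 3224
  N–H: 6 × 378 = 2268
  O=O: 3 × 504 = 1512
  Σ(broken) = 7004 kJ
Bonds formed (products):
  C≡N: 2 × 919 = 1838
  C–H: 2 × 403 = 806
  O–H: 12 × 472 = 5664
  Σ(formed) = 8308 kJ
ΔH = Σ(broken) − Σ(formed) = 7004 − 8308 = −1304 kJ

ΔH ≈ −1304 kJ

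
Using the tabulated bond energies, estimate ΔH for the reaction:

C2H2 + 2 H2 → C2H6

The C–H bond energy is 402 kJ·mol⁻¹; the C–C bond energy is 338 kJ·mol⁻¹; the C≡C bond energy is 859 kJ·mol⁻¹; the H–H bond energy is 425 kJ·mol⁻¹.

ΔH ≈ −237 kJ

Bonds broken (reactants):
  C≡C: 1 × 859 = 859
  C–H: 2 × 402 = 804
  H–H: 2 × 425 = 850
  Σ(broken) = 2513 kJ
Bonds formed (products):
  C–C: 1 × 338 = 338
  C–H: 6 × 402 = 2412
  Σ(formed) = 2750 kJ
ΔH = Σ(broken) − Σ(formed) = 2513 − 2750 = −237 kJ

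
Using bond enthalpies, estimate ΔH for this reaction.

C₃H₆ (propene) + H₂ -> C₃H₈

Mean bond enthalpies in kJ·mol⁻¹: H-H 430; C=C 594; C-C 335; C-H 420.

Bonds broken (reactants):
  C-C: 1 × 335 = 335
  C-H: 6 × 420 = 2520
  C=C: 1 × 594 = 594
  H-H: 1 × 430 = 430
  Σ(broken) = 3879 kJ
Bonds formed (products):
  C-C: 2 × 335 = 670
  C-H: 8 × 420 = 3360
  Σ(formed) = 4030 kJ
ΔH = Σ(broken) − Σ(formed) = 3879 − 4030 = −151 kJ

ΔH ≈ −151 kJ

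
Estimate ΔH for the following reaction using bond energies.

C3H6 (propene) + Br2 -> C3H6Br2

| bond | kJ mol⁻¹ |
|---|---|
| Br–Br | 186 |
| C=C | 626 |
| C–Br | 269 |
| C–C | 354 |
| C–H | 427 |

Bonds broken (reactants):
  Br–Br: 1 × 186 = 186
  C–C: 1 × 354 = 354
  C–H: 6 × 427 = 2562
  C=C: 1 × 626 = 626
  Σ(broken) = 3728 kJ
Bonds formed (products):
  C–Br: 2 × 269 = 538
  C–C: 2 × 354 = 708
  C–H: 6 × 427 = 2562
  Σ(formed) = 3808 kJ
ΔH = Σ(broken) − Σ(formed) = 3728 − 3808 = −80 kJ

ΔH ≈ −80 kJ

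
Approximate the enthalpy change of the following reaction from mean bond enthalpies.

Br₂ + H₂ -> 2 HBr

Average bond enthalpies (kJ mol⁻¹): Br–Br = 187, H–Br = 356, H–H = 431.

Bonds broken (reactants):
  Br–Br: 1 × 187 = 187
  H–H: 1 × 431 = 431
  Σ(broken) = 618 kJ
Bonds formed (products):
  H–Br: 2 × 356 = 712
  Σ(formed) = 712 kJ
ΔH = Σ(broken) − Σ(formed) = 618 − 712 = −94 kJ

ΔH ≈ −94 kJ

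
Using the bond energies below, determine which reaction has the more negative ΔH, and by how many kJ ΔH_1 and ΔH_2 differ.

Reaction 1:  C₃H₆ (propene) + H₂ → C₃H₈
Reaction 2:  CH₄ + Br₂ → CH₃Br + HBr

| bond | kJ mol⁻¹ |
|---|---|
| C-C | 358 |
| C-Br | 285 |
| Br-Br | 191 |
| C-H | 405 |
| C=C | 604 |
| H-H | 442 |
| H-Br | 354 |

Reaction 1:
  Bonds broken (reactants):
    C-C: 1 × 358 = 358
    C-H: 6 × 405 = 2430
    C=C: 1 × 604 = 604
    H-H: 1 × 442 = 442
    Σ(broken) = 3834 kJ
  Bonds formed (products):
    C-C: 2 × 358 = 716
    C-H: 8 × 405 = 3240
    Σ(formed) = 3956 kJ
  ΔH_1 = 3834 − 3956 = −122 kJ
Reaction 2:
  Bonds broken (reactants):
    Br-Br: 1 × 191 = 191
    C-H: 4 × 405 = 1620
    Σ(broken) = 1811 kJ
  Bonds formed (products):
    C-Br: 1 × 285 = 285
    C-H: 3 × 405 = 1215
    H-Br: 1 × 354 = 354
    Σ(formed) = 1854 kJ
  ΔH_2 = 1811 − 1854 = −43 kJ
ΔH_1 − ΔH_2 = −79 kJ, so reaction 1 has the more negative ΔH; |ΔH_1 − ΔH_2| = 79 kJ.

Reaction 1, by 79 kJ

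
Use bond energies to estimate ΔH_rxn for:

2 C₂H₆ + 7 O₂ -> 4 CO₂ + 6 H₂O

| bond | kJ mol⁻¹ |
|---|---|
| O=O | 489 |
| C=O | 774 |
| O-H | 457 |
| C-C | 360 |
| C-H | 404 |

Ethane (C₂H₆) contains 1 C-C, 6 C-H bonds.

ΔH ≈ −2685 kJ

Bonds broken (reactants):
  C-C: 2 × 360 = 720
  C-H: 12 × 404 = 4848
  O=O: 7 × 489 = 3423
  Σ(broken) = 8991 kJ
Bonds formed (products):
  C=O: 8 × 774 = 6192
  O-H: 12 × 457 = 5484
  Σ(formed) = 11676 kJ
ΔH = Σ(broken) − Σ(formed) = 8991 − 11676 = −2685 kJ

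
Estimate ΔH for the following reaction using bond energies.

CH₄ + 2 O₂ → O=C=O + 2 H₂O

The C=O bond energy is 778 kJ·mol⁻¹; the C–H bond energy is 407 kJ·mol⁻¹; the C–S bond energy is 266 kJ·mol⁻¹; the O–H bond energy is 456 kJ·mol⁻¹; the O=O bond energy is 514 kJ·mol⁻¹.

Bonds broken (reactants):
  C–H: 4 × 407 = 1628
  O=O: 2 × 514 = 1028
  Σ(broken) = 2656 kJ
Bonds formed (products):
  C=O: 2 × 778 = 1556
  O–H: 4 × 456 = 1824
  Σ(formed) = 3380 kJ
ΔH = Σ(broken) − Σ(formed) = 2656 − 3380 = −724 kJ

ΔH ≈ −724 kJ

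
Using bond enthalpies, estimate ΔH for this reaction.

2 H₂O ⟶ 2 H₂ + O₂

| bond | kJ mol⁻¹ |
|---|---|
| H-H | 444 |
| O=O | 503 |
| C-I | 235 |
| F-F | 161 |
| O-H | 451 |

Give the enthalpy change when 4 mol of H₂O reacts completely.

ΔH = +826 kJ

Bonds broken (reactants):
  O-H: 4 × 451 = 1804
  Σ(broken) = 1804 kJ
Bonds formed (products):
  H-H: 2 × 444 = 888
  O=O: 1 × 503 = 503
  Σ(formed) = 1391 kJ
ΔH = Σ(broken) − Σ(formed) = 1804 − 1391 = +413 kJ
For 2× the reaction as written: 2 × (+413) = +826 kJ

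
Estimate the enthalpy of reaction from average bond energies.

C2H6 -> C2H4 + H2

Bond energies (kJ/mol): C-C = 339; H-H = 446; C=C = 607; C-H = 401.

ΔH ≈ +88 kJ

Bonds broken (reactants):
  C-C: 1 × 339 = 339
  C-H: 6 × 401 = 2406
  Σ(broken) = 2745 kJ
Bonds formed (products):
  C-H: 4 × 401 = 1604
  C=C: 1 × 607 = 607
  H-H: 1 × 446 = 446
  Σ(formed) = 2657 kJ
ΔH = Σ(broken) − Σ(formed) = 2745 − 2657 = +88 kJ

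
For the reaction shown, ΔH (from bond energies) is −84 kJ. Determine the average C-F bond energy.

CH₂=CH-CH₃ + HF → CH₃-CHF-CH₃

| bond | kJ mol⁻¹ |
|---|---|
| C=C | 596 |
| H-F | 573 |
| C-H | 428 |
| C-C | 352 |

D(C-F) ≈ 473 kJ/mol

Let D be the C-F bond energy.
Σ(broken) = 1×352 + 6×428 + 1×596 + 1×573 = 4089
Σ(formed) = 2×352 + 1×D + 7×428 = 3700 + D
ΔH = Σ(broken) − Σ(formed) = (4089) − (3700 + D) = +389 − D
Setting this equal to −84 kJ gives D = 473 kJ/mol.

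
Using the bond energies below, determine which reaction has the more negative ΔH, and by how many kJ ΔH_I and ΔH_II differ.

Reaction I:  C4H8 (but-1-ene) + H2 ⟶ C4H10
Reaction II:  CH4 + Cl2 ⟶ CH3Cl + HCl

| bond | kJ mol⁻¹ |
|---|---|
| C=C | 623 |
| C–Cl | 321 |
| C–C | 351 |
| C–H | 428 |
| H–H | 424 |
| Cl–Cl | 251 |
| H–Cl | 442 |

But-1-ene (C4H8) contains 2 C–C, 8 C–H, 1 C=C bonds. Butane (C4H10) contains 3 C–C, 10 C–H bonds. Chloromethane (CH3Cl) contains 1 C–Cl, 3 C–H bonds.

Reaction I:
  Bonds broken (reactants):
    C–C: 2 × 351 = 702
    C–H: 8 × 428 = 3424
    C=C: 1 × 623 = 623
    H–H: 1 × 424 = 424
    Σ(broken) = 5173 kJ
  Bonds formed (products):
    C–C: 3 × 351 = 1053
    C–H: 10 × 428 = 4280
    Σ(formed) = 5333 kJ
  ΔH_I = 5173 − 5333 = −160 kJ
Reaction II:
  Bonds broken (reactants):
    C–H: 4 × 428 = 1712
    Cl–Cl: 1 × 251 = 251
    Σ(broken) = 1963 kJ
  Bonds formed (products):
    C–Cl: 1 × 321 = 321
    C–H: 3 × 428 = 1284
    H–Cl: 1 × 442 = 442
    Σ(formed) = 2047 kJ
  ΔH_II = 1963 − 2047 = −84 kJ
ΔH_I − ΔH_II = −76 kJ, so reaction I has the more negative ΔH; |ΔH_I − ΔH_II| = 76 kJ.

Reaction I, by 76 kJ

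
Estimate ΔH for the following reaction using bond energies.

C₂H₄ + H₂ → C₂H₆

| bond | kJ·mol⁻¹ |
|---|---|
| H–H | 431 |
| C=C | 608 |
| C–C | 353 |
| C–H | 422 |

Bonds broken (reactants):
  C–H: 4 × 422 = 1688
  C=C: 1 × 608 = 608
  H–H: 1 × 431 = 431
  Σ(broken) = 2727 kJ
Bonds formed (products):
  C–C: 1 × 353 = 353
  C–H: 6 × 422 = 2532
  Σ(formed) = 2885 kJ
ΔH = Σ(broken) − Σ(formed) = 2727 − 2885 = −158 kJ

ΔH ≈ −158 kJ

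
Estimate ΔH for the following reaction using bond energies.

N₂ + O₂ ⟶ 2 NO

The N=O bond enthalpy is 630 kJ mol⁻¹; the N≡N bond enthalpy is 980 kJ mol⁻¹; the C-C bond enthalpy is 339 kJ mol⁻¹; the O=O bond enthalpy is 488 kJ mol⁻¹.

Bonds broken (reactants):
  N≡N: 1 × 980 = 980
  O=O: 1 × 488 = 488
  Σ(broken) = 1468 kJ
Bonds formed (products):
  N=O: 2 × 630 = 1260
  Σ(formed) = 1260 kJ
ΔH = Σ(broken) − Σ(formed) = 1468 − 1260 = +208 kJ

ΔH ≈ +208 kJ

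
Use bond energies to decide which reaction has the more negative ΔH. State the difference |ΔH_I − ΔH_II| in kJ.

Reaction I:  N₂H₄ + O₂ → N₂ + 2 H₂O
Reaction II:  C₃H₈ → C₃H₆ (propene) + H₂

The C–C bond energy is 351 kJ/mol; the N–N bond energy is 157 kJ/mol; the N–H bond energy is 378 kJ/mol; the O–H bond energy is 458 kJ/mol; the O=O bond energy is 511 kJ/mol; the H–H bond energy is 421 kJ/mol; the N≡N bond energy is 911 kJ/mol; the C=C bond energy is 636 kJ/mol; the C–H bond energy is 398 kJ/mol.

Reaction I:
  Bonds broken (reactants):
    N–H: 4 × 378 = 1512
    N–N: 1 × 157 = 157
    O=O: 1 × 511 = 511
    Σ(broken) = 2180 kJ
  Bonds formed (products):
    N≡N: 1 × 911 = 911
    O–H: 4 × 458 = 1832
    Σ(formed) = 2743 kJ
  ΔH_I = 2180 − 2743 = −563 kJ
Reaction II:
  Bonds broken (reactants):
    C–C: 2 × 351 = 702
    C–H: 8 × 398 = 3184
    Σ(broken) = 3886 kJ
  Bonds formed (products):
    C–C: 1 × 351 = 351
    C–H: 6 × 398 = 2388
    C=C: 1 × 636 = 636
    H–H: 1 × 421 = 421
    Σ(formed) = 3796 kJ
  ΔH_II = 3886 − 3796 = +90 kJ
ΔH_I − ΔH_II = −653 kJ, so reaction I has the more negative ΔH; |ΔH_I − ΔH_II| = 653 kJ.

Reaction I, by 653 kJ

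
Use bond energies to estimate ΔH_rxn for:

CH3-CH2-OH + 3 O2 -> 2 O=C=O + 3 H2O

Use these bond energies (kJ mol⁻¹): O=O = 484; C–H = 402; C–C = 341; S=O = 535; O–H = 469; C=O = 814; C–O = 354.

ΔH ≈ −1444 kJ

Bonds broken (reactants):
  C–C: 1 × 341 = 341
  C–H: 5 × 402 = 2010
  C–O: 1 × 354 = 354
  O–H: 1 × 469 = 469
  O=O: 3 × 484 = 1452
  Σ(broken) = 4626 kJ
Bonds formed (products):
  C=O: 4 × 814 = 3256
  O–H: 6 × 469 = 2814
  Σ(formed) = 6070 kJ
ΔH = Σ(broken) − Σ(formed) = 4626 − 6070 = −1444 kJ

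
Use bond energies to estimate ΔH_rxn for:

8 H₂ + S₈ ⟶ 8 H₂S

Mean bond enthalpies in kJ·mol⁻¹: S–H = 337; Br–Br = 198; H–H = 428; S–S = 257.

Bonds broken (reactants):
  H–H: 8 × 428 = 3424
  S–S: 8 × 257 = 2056
  Σ(broken) = 5480 kJ
Bonds formed (products):
  S–H: 16 × 337 = 5392
  Σ(formed) = 5392 kJ
ΔH = Σ(broken) − Σ(formed) = 5480 − 5392 = +88 kJ

ΔH ≈ +88 kJ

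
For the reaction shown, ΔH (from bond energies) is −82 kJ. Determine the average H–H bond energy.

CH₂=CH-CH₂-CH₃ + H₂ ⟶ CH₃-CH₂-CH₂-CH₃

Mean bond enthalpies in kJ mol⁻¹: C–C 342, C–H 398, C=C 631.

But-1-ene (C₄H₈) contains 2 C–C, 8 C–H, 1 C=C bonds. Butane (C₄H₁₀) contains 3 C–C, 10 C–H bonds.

D(H–H) ≈ 425 kJ/mol

Let D be the H–H bond energy.
Σ(broken) = 2×342 + 8×398 + 1×631 + 1×D = 4499 + D
Σ(formed) = 3×342 + 10×398 = 5006
ΔH = Σ(broken) − Σ(formed) = (4499 + D) − (5006) = −507 + D
Setting this equal to −82 kJ gives D = 425 kJ/mol.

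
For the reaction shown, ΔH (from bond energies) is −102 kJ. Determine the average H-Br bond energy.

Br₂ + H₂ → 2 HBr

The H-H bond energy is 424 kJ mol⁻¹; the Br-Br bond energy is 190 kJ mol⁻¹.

D(H-Br) ≈ 358 kJ/mol

Let D be the H-Br bond energy.
Σ(broken) = 1×190 + 1×424 = 614
Σ(formed) = 2×D = 2D
ΔH = Σ(broken) − Σ(formed) = (614) − (2D) = +614 − 2D
Setting this equal to −102 kJ gives 2D = 716, so D = 358 kJ/mol.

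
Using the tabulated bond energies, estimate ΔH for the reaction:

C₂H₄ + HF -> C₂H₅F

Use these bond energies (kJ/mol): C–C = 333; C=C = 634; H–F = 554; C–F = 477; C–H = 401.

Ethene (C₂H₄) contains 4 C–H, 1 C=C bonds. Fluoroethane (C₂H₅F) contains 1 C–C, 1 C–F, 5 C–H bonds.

Bonds broken (reactants):
  C–H: 4 × 401 = 1604
  C=C: 1 × 634 = 634
  H–F: 1 × 554 = 554
  Σ(broken) = 2792 kJ
Bonds formed (products):
  C–C: 1 × 333 = 333
  C–F: 1 × 477 = 477
  C–H: 5 × 401 = 2005
  Σ(formed) = 2815 kJ
ΔH = Σ(broken) − Σ(formed) = 2792 − 2815 = −23 kJ

ΔH ≈ −23 kJ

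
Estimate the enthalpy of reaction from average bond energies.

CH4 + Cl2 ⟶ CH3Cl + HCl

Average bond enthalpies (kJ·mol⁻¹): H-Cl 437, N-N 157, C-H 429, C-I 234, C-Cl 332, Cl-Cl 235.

ΔH ≈ −105 kJ

Bonds broken (reactants):
  C-H: 4 × 429 = 1716
  Cl-Cl: 1 × 235 = 235
  Σ(broken) = 1951 kJ
Bonds formed (products):
  C-Cl: 1 × 332 = 332
  C-H: 3 × 429 = 1287
  H-Cl: 1 × 437 = 437
  Σ(formed) = 2056 kJ
ΔH = Σ(broken) − Σ(formed) = 1951 − 2056 = −105 kJ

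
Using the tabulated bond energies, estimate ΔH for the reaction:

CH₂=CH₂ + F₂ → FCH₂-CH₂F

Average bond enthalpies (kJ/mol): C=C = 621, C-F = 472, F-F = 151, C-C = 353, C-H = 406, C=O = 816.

Bonds broken (reactants):
  C-H: 4 × 406 = 1624
  C=C: 1 × 621 = 621
  F-F: 1 × 151 = 151
  Σ(broken) = 2396 kJ
Bonds formed (products):
  C-C: 1 × 353 = 353
  C-F: 2 × 472 = 944
  C-H: 4 × 406 = 1624
  Σ(formed) = 2921 kJ
ΔH = Σ(broken) − Σ(formed) = 2396 − 2921 = −525 kJ

ΔH ≈ −525 kJ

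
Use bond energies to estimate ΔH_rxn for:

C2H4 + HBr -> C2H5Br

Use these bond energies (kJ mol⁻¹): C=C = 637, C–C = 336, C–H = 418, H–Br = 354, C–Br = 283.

ΔH ≈ −46 kJ

Bonds broken (reactants):
  C–H: 4 × 418 = 1672
  C=C: 1 × 637 = 637
  H–Br: 1 × 354 = 354
  Σ(broken) = 2663 kJ
Bonds formed (products):
  C–Br: 1 × 283 = 283
  C–C: 1 × 336 = 336
  C–H: 5 × 418 = 2090
  Σ(formed) = 2709 kJ
ΔH = Σ(broken) − Σ(formed) = 2663 − 2709 = −46 kJ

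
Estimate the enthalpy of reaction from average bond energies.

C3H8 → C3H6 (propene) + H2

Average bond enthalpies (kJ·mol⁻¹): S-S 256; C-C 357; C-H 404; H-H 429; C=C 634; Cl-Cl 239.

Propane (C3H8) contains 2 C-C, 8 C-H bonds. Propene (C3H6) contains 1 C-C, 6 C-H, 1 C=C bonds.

Bonds broken (reactants):
  C-C: 2 × 357 = 714
  C-H: 8 × 404 = 3232
  Σ(broken) = 3946 kJ
Bonds formed (products):
  C-C: 1 × 357 = 357
  C-H: 6 × 404 = 2424
  C=C: 1 × 634 = 634
  H-H: 1 × 429 = 429
  Σ(formed) = 3844 kJ
ΔH = Σ(broken) − Σ(formed) = 3946 − 3844 = +102 kJ

ΔH ≈ +102 kJ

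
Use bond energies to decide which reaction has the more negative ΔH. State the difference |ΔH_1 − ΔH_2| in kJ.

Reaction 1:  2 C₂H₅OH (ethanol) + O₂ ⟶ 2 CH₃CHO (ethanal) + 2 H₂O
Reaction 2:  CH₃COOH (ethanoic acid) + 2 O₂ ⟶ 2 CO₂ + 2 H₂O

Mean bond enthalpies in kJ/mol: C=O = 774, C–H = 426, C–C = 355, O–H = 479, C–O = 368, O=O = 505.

Reaction 1:
  Bonds broken (reactants):
    C–C: 2 × 355 = 710
    C–H: 10 × 426 = 4260
    C–O: 2 × 368 = 736
    O–H: 2 × 479 = 958
    O=O: 1 × 505 = 505
    Σ(broken) = 7169 kJ
  Bonds formed (products):
    C–C: 2 × 355 = 710
    C–H: 8 × 426 = 3408
    C=O: 2 × 774 = 1548
    O–H: 4 × 479 = 1916
    Σ(formed) = 7582 kJ
  ΔH_1 = 7169 − 7582 = −413 kJ
Reaction 2:
  Bonds broken (reactants):
    C–C: 1 × 355 = 355
    C–H: 3 × 426 = 1278
    C–O: 1 × 368 = 368
    C=O: 1 × 774 = 774
    O–H: 1 × 479 = 479
    O=O: 2 × 505 = 1010
    Σ(broken) = 4264 kJ
  Bonds formed (products):
    C=O: 4 × 774 = 3096
    O–H: 4 × 479 = 1916
    Σ(formed) = 5012 kJ
  ΔH_2 = 4264 − 5012 = −748 kJ
ΔH_1 − ΔH_2 = +335 kJ, so reaction 2 has the more negative ΔH; |ΔH_1 − ΔH_2| = 335 kJ.

Reaction 2, by 335 kJ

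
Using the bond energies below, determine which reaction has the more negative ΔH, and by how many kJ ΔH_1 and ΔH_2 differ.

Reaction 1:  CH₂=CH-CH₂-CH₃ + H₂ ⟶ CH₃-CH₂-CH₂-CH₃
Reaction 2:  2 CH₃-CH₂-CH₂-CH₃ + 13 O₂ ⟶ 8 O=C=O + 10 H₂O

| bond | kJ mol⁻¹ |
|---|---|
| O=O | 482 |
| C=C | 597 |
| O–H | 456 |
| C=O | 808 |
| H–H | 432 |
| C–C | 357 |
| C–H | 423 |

Reaction 2, by 5006 kJ

Reaction 1:
  Bonds broken (reactants):
    C–C: 2 × 357 = 714
    C–H: 8 × 423 = 3384
    C=C: 1 × 597 = 597
    H–H: 1 × 432 = 432
    Σ(broken) = 5127 kJ
  Bonds formed (products):
    C–C: 3 × 357 = 1071
    C–H: 10 × 423 = 4230
    Σ(formed) = 5301 kJ
  ΔH_1 = 5127 − 5301 = −174 kJ
Reaction 2:
  Bonds broken (reactants):
    C–C: 6 × 357 = 2142
    C–H: 20 × 423 = 8460
    O=O: 13 × 482 = 6266
    Σ(broken) = 16868 kJ
  Bonds formed (products):
    C=O: 16 × 808 = 12928
    O–H: 20 × 456 = 9120
    Σ(formed) = 22048 kJ
  ΔH_2 = 16868 − 22048 = −5180 kJ
ΔH_1 − ΔH_2 = +5006 kJ, so reaction 2 has the more negative ΔH; |ΔH_1 − ΔH_2| = 5006 kJ.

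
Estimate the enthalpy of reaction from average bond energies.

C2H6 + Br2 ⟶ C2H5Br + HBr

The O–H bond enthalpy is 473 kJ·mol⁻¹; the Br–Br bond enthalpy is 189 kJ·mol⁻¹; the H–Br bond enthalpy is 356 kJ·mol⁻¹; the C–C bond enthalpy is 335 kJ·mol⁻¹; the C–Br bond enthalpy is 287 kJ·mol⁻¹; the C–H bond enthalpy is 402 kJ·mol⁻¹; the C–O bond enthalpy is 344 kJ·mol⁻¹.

Bonds broken (reactants):
  Br–Br: 1 × 189 = 189
  C–C: 1 × 335 = 335
  C–H: 6 × 402 = 2412
  Σ(broken) = 2936 kJ
Bonds formed (products):
  C–Br: 1 × 287 = 287
  C–C: 1 × 335 = 335
  C–H: 5 × 402 = 2010
  H–Br: 1 × 356 = 356
  Σ(formed) = 2988 kJ
ΔH = Σ(broken) − Σ(formed) = 2936 − 2988 = −52 kJ

ΔH ≈ −52 kJ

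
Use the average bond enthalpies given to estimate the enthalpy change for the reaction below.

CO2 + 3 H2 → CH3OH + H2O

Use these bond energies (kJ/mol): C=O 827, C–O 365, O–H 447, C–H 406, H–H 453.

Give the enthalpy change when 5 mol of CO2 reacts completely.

Bonds broken (reactants):
  C=O: 2 × 827 = 1654
  H–H: 3 × 453 = 1359
  Σ(broken) = 3013 kJ
Bonds formed (products):
  C–H: 3 × 406 = 1218
  C–O: 1 × 365 = 365
  O–H: 3 × 447 = 1341
  Σ(formed) = 2924 kJ
ΔH = Σ(broken) − Σ(formed) = 3013 − 2924 = +89 kJ
For 5× the reaction as written: 5 × (+89) = +445 kJ

ΔH = +445 kJ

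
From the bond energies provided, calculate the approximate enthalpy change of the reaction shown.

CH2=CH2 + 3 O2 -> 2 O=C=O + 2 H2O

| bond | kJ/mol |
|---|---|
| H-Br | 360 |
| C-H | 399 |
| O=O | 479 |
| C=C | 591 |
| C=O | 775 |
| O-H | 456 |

Bonds broken (reactants):
  C-H: 4 × 399 = 1596
  C=C: 1 × 591 = 591
  O=O: 3 × 479 = 1437
  Σ(broken) = 3624 kJ
Bonds formed (products):
  C=O: 4 × 775 = 3100
  O-H: 4 × 456 = 1824
  Σ(formed) = 4924 kJ
ΔH = Σ(broken) − Σ(formed) = 3624 − 4924 = −1300 kJ

ΔH ≈ −1300 kJ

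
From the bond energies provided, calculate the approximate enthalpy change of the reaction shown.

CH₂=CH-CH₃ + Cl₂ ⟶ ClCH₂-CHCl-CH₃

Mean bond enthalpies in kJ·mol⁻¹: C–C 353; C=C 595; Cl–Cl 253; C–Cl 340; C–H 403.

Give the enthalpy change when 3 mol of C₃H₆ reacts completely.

Bonds broken (reactants):
  C–C: 1 × 353 = 353
  C–H: 6 × 403 = 2418
  C=C: 1 × 595 = 595
  Cl–Cl: 1 × 253 = 253
  Σ(broken) = 3619 kJ
Bonds formed (products):
  C–C: 2 × 353 = 706
  C–Cl: 2 × 340 = 680
  C–H: 6 × 403 = 2418
  Σ(formed) = 3804 kJ
ΔH = Σ(broken) − Σ(formed) = 3619 − 3804 = −185 kJ
For 3× the reaction as written: 3 × (−185) = −555 kJ

ΔH = −555 kJ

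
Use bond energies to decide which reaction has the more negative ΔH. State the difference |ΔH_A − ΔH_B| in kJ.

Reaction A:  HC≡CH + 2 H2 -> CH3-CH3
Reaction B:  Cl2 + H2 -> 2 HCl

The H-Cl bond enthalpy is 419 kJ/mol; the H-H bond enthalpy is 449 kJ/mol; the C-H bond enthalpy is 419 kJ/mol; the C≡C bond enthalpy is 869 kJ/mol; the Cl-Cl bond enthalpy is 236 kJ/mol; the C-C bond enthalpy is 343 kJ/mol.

Reaction A:
  Bonds broken (reactants):
    C≡C: 1 × 869 = 869
    C-H: 2 × 419 = 838
    H-H: 2 × 449 = 898
    Σ(broken) = 2605 kJ
  Bonds formed (products):
    C-C: 1 × 343 = 343
    C-H: 6 × 419 = 2514
    Σ(formed) = 2857 kJ
  ΔH_A = 2605 − 2857 = −252 kJ
Reaction B:
  Bonds broken (reactants):
    Cl-Cl: 1 × 236 = 236
    H-H: 1 × 449 = 449
    Σ(broken) = 685 kJ
  Bonds formed (products):
    H-Cl: 2 × 419 = 838
    Σ(formed) = 838 kJ
  ΔH_B = 685 − 838 = −153 kJ
ΔH_A − ΔH_B = −99 kJ, so reaction A has the more negative ΔH; |ΔH_A − ΔH_B| = 99 kJ.

Reaction A, by 99 kJ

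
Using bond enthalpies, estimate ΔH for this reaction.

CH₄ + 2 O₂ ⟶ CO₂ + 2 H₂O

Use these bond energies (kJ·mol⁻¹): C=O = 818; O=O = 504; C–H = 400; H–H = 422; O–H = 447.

ΔH ≈ −816 kJ

Bonds broken (reactants):
  C–H: 4 × 400 = 1600
  O=O: 2 × 504 = 1008
  Σ(broken) = 2608 kJ
Bonds formed (products):
  C=O: 2 × 818 = 1636
  O–H: 4 × 447 = 1788
  Σ(formed) = 3424 kJ
ΔH = Σ(broken) − Σ(formed) = 2608 − 3424 = −816 kJ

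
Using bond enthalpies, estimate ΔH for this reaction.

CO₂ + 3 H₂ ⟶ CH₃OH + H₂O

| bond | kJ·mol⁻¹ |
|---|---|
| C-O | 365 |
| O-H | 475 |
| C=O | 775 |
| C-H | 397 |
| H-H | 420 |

ΔH ≈ −171 kJ

Bonds broken (reactants):
  C=O: 2 × 775 = 1550
  H-H: 3 × 420 = 1260
  Σ(broken) = 2810 kJ
Bonds formed (products):
  C-H: 3 × 397 = 1191
  C-O: 1 × 365 = 365
  O-H: 3 × 475 = 1425
  Σ(formed) = 2981 kJ
ΔH = Σ(broken) − Σ(formed) = 2810 − 2981 = −171 kJ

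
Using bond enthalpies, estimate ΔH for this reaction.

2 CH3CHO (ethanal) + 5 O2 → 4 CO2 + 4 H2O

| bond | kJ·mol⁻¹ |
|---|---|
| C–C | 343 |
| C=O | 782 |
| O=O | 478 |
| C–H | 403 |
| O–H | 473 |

Bonds broken (reactants):
  C–C: 2 × 343 = 686
  C–H: 8 × 403 = 3224
  C=O: 2 × 782 = 1564
  O=O: 5 × 478 = 2390
  Σ(broken) = 7864 kJ
Bonds formed (products):
  C=O: 8 × 782 = 6256
  O–H: 8 × 473 = 3784
  Σ(formed) = 10040 kJ
ΔH = Σ(broken) − Σ(formed) = 7864 − 10040 = −2176 kJ

ΔH ≈ −2176 kJ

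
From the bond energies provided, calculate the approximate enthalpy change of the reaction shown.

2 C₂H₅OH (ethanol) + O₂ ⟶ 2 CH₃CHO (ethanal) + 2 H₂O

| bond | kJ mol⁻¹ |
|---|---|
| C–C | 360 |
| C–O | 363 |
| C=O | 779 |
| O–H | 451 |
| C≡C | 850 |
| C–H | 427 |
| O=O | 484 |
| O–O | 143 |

Bonds broken (reactants):
  C–C: 2 × 360 = 720
  C–H: 10 × 427 = 4270
  C–O: 2 × 363 = 726
  O–H: 2 × 451 = 902
  O=O: 1 × 484 = 484
  Σ(broken) = 7102 kJ
Bonds formed (products):
  C–C: 2 × 360 = 720
  C–H: 8 × 427 = 3416
  C=O: 2 × 779 = 1558
  O–H: 4 × 451 = 1804
  Σ(formed) = 7498 kJ
ΔH = Σ(broken) − Σ(formed) = 7102 − 7498 = −396 kJ

ΔH ≈ −396 kJ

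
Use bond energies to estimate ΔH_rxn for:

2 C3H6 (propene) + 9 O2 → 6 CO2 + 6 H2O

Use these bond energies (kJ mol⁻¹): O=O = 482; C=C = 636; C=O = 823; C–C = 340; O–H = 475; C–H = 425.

ΔH ≈ −4186 kJ

Bonds broken (reactants):
  C–C: 2 × 340 = 680
  C–H: 12 × 425 = 5100
  C=C: 2 × 636 = 1272
  O=O: 9 × 482 = 4338
  Σ(broken) = 11390 kJ
Bonds formed (products):
  C=O: 12 × 823 = 9876
  O–H: 12 × 475 = 5700
  Σ(formed) = 15576 kJ
ΔH = Σ(broken) − Σ(formed) = 11390 − 15576 = −4186 kJ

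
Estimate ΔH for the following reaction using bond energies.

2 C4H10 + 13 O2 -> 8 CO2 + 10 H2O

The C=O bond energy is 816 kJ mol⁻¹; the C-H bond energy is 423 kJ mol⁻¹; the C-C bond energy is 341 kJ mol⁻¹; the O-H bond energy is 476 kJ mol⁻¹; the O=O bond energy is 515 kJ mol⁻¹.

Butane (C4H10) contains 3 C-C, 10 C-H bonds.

ΔH ≈ −5375 kJ

Bonds broken (reactants):
  C-C: 6 × 341 = 2046
  C-H: 20 × 423 = 8460
  O=O: 13 × 515 = 6695
  Σ(broken) = 17201 kJ
Bonds formed (products):
  C=O: 16 × 816 = 13056
  O-H: 20 × 476 = 9520
  Σ(formed) = 22576 kJ
ΔH = Σ(broken) − Σ(formed) = 17201 − 22576 = −5375 kJ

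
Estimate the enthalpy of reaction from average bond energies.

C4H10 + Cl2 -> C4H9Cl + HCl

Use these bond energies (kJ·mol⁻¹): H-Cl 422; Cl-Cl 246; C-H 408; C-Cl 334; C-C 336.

Bonds broken (reactants):
  C-C: 3 × 336 = 1008
  C-H: 10 × 408 = 4080
  Cl-Cl: 1 × 246 = 246
  Σ(broken) = 5334 kJ
Bonds formed (products):
  C-C: 3 × 336 = 1008
  C-Cl: 1 × 334 = 334
  C-H: 9 × 408 = 3672
  H-Cl: 1 × 422 = 422
  Σ(formed) = 5436 kJ
ΔH = Σ(broken) − Σ(formed) = 5334 − 5436 = −102 kJ

ΔH ≈ −102 kJ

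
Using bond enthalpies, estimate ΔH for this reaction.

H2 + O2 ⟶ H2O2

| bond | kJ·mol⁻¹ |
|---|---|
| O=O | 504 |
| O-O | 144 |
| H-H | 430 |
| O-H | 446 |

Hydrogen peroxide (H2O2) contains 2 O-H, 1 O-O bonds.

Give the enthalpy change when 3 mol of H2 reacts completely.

Bonds broken (reactants):
  H-H: 1 × 430 = 430
  O=O: 1 × 504 = 504
  Σ(broken) = 934 kJ
Bonds formed (products):
  O-H: 2 × 446 = 892
  O-O: 1 × 144 = 144
  Σ(formed) = 1036 kJ
ΔH = Σ(broken) − Σ(formed) = 934 − 1036 = −102 kJ
For 3× the reaction as written: 3 × (−102) = −306 kJ

ΔH = −306 kJ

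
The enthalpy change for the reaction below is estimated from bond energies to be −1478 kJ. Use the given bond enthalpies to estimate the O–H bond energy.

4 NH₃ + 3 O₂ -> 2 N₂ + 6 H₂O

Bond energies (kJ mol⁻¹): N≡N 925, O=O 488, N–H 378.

Let D be the O–H bond energy.
Σ(broken) = 12×378 + 3×488 = 6000
Σ(formed) = 2×925 + 12×D = 1850 + 12D
ΔH = Σ(broken) − Σ(formed) = (6000) − (1850 + 12D) = +4150 − 12D
Setting this equal to −1478 kJ gives 12D = 5628, so D = 469 kJ/mol.

D(O–H) ≈ 469 kJ/mol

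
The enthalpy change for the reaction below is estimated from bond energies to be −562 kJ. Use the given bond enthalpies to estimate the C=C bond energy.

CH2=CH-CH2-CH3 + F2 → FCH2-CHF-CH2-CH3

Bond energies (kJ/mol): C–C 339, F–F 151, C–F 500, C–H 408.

Let D be the C=C bond energy.
Σ(broken) = 2×339 + 8×408 + 1×D + 1×151 = 4093 + D
Σ(formed) = 3×339 + 2×500 + 8×408 = 5281
ΔH = Σ(broken) − Σ(formed) = (4093 + D) − (5281) = −1188 + D
Setting this equal to −562 kJ gives D = 626 kJ/mol.

D(C=C) ≈ 626 kJ/mol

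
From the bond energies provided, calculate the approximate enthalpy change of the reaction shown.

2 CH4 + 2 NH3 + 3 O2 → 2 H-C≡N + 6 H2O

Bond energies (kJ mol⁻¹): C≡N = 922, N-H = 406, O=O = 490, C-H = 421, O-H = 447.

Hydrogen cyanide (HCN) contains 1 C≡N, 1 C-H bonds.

Bonds broken (reactants):
  C-H: 8 × 421 = 3368
  N-H: 6 × 406 = 2436
  O=O: 3 × 490 = 1470
  Σ(broken) = 7274 kJ
Bonds formed (products):
  C≡N: 2 × 922 = 1844
  C-H: 2 × 421 = 842
  O-H: 12 × 447 = 5364
  Σ(formed) = 8050 kJ
ΔH = Σ(broken) − Σ(formed) = 7274 − 8050 = −776 kJ

ΔH ≈ −776 kJ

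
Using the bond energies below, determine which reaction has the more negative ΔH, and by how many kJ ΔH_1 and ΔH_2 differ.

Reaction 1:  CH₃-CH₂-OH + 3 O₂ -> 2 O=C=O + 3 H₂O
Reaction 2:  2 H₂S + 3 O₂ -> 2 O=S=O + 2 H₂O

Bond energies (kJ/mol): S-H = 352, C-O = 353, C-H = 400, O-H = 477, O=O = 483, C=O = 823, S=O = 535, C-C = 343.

Reaction 1:
  Bonds broken (reactants):
    C-C: 1 × 343 = 343
    C-H: 5 × 400 = 2000
    C-O: 1 × 353 = 353
    O-H: 1 × 477 = 477
    O=O: 3 × 483 = 1449
    Σ(broken) = 4622 kJ
  Bonds formed (products):
    C=O: 4 × 823 = 3292
    O-H: 6 × 477 = 2862
    Σ(formed) = 6154 kJ
  ΔH_1 = 4622 − 6154 = −1532 kJ
Reaction 2:
  Bonds broken (reactants):
    O=O: 3 × 483 = 1449
    S-H: 4 × 352 = 1408
    Σ(broken) = 2857 kJ
  Bonds formed (products):
    O-H: 4 × 477 = 1908
    S=O: 4 × 535 = 2140
    Σ(formed) = 4048 kJ
  ΔH_2 = 2857 − 4048 = −1191 kJ
ΔH_1 − ΔH_2 = −341 kJ, so reaction 1 has the more negative ΔH; |ΔH_1 − ΔH_2| = 341 kJ.

Reaction 1, by 341 kJ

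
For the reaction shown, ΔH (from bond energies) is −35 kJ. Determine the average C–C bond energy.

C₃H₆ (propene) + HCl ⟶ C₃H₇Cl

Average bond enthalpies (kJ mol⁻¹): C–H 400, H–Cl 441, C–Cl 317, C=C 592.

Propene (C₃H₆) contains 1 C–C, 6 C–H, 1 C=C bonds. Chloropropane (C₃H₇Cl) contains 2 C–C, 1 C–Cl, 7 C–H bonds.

Let D be the C–C bond energy.
Σ(broken) = 1×D + 6×400 + 1×592 + 1×441 = 3433 + D
Σ(formed) = 2×D + 1×317 + 7×400 = 3117 + 2D
ΔH = Σ(broken) − Σ(formed) = (3433 + D) − (3117 + 2D) = +316 − D
Setting this equal to −35 kJ gives D = 351 kJ/mol.

D(C–C) ≈ 351 kJ/mol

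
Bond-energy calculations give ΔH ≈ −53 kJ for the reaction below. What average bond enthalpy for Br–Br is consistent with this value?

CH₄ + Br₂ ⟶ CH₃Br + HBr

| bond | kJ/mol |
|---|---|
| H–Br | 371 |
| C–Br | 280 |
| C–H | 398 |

D(Br–Br) ≈ 200 kJ/mol

Let D be the Br–Br bond energy.
Σ(broken) = 1×D + 4×398 = 1592 + D
Σ(formed) = 1×280 + 3×398 + 1×371 = 1845
ΔH = Σ(broken) − Σ(formed) = (1592 + D) − (1845) = −253 + D
Setting this equal to −53 kJ gives D = 200 kJ/mol.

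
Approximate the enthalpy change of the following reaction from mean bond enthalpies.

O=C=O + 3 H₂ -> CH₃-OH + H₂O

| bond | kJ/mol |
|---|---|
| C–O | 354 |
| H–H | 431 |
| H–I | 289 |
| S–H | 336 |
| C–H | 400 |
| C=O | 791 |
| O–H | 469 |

ΔH ≈ −86 kJ

Bonds broken (reactants):
  C=O: 2 × 791 = 1582
  H–H: 3 × 431 = 1293
  Σ(broken) = 2875 kJ
Bonds formed (products):
  C–H: 3 × 400 = 1200
  C–O: 1 × 354 = 354
  O–H: 3 × 469 = 1407
  Σ(formed) = 2961 kJ
ΔH = Σ(broken) − Σ(formed) = 2875 − 2961 = −86 kJ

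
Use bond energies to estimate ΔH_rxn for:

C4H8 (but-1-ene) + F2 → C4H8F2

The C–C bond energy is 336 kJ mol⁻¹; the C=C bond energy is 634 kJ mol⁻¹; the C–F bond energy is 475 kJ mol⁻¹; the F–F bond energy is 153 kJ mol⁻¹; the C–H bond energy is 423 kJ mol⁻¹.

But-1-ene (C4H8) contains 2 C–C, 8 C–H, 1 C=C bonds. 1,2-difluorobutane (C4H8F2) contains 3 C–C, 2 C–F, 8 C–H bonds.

Bonds broken (reactants):
  C–C: 2 × 336 = 672
  C–H: 8 × 423 = 3384
  C=C: 1 × 634 = 634
  F–F: 1 × 153 = 153
  Σ(broken) = 4843 kJ
Bonds formed (products):
  C–C: 3 × 336 = 1008
  C–F: 2 × 475 = 950
  C–H: 8 × 423 = 3384
  Σ(formed) = 5342 kJ
ΔH = Σ(broken) − Σ(formed) = 4843 − 5342 = −499 kJ

ΔH ≈ −499 kJ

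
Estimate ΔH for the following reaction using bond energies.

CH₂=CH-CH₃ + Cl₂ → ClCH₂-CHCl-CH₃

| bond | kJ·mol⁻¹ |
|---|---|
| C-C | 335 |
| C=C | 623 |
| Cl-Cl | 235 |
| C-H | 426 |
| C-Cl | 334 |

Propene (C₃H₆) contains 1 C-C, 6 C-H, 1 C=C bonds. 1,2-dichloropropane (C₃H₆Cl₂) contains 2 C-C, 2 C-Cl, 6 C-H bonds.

Bonds broken (reactants):
  C-C: 1 × 335 = 335
  C-H: 6 × 426 = 2556
  C=C: 1 × 623 = 623
  Cl-Cl: 1 × 235 = 235
  Σ(broken) = 3749 kJ
Bonds formed (products):
  C-C: 2 × 335 = 670
  C-Cl: 2 × 334 = 668
  C-H: 6 × 426 = 2556
  Σ(formed) = 3894 kJ
ΔH = Σ(broken) − Σ(formed) = 3749 − 3894 = −145 kJ

ΔH ≈ −145 kJ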